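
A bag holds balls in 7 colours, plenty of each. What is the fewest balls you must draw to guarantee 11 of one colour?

71

In the worst case you draw 10 of each of the 7 colours: 7 × 10 = 70.
One more forces 11 of some colour, so 70 + 1 = 71.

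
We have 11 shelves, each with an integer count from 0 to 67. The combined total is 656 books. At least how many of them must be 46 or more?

Suppose at most 11 − j of them reach 46; then j values are ≤ 45 and the rest ≤ 67.
The total is then ≤ 45·j + 67·(11 − j) = 737 − 22j. For this to be ≥ 656 we need j ≤ 3, so at least 11 − 3 = 8 must reach 46.
Exactly 8 works: 8 values at 67 and 3 at 45 total 671; lower one of the high values by 15 (still ≥ 46) to hit 656.

8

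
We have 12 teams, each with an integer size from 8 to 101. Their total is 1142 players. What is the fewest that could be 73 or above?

If only k of them are at least 73, the other 12 − k are at most 72, so the total is at most k·101 + (12 − k)·72.
This must reach 1142, so k·101 + (12 − k)·72 ≥ 1142, giving k ≥ 10.
Exactly 10 works: 10 values at 101 and 2 at 72 total 1154; lower one of the high values by 12 (still ≥ 73) to hit 1142.

10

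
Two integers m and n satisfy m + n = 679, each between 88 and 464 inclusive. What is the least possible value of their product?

Since m + n is fixed, pushing one of them to its bound minimizes the product.
At the endpoint m = 215, n = 679 − 215 = 464, so mn = 215 × 464 = 99760.

99760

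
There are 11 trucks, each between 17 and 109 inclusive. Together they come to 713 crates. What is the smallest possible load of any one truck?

17

Minimizing one value means maximizing the remaining 10.
The other 10 can take up 10 × 109 = 1090 ≥ 713 − 17, so one truck can sit at its floor of 17.
Achievable: one at 17 and the other 10 totalling 696, which fits since 10 × 17 ≤ 696 ≤ 10 × 109.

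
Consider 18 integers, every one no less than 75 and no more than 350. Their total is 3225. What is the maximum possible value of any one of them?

To make one integer as large as possible, make the other 17 as small as possible.
The other 17 contribute at least 17 × 75 = 1275, leaving at most 3225 − 1275 = 1950.
But each integer is capped at 350, so the maximum is 350.
Achievable: one at 350 and the other 17 totalling 2875, which fits since 17 × 75 ≤ 2875 ≤ 17 × 350.

350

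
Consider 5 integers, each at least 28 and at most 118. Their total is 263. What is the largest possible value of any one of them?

Maximizing one value means minimizing the remaining 4.
The other 4 contribute at least 4 × 28 = 112, leaving at most 263 − 112 = 151.
But each integer is capped at 118, so the maximum is 118.
Achievable: one at 118 and the other 4 totalling 145, which fits since 4 × 28 ≤ 145 ≤ 4 × 118.

118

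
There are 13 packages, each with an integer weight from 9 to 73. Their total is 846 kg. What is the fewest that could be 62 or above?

Suppose at most 13 − j of them reach 62; then j values are ≤ 61 and the rest ≤ 73.
The total is then ≤ 61·j + 73·(13 − j) = 949 − 12j. For this to be ≥ 846 we need j ≤ 8, so at least 13 − 8 = 5 must reach 62.
Exactly 5 works: 5 values at 73 and 8 at 61 total 853; lower one of the high values by 7 (still ≥ 62) to hit 846.

5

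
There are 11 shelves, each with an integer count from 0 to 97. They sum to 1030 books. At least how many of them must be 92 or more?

5

If only k of them are at least 92, the other 11 − k are at most 91, so the total is at most k·97 + (11 − k)·91.
This must reach 1030, so k·97 + (11 − k)·91 ≥ 1030, giving k ≥ 5.
Exactly 5 works: 5 values at 97 and 6 at 91 total 1031; lower one of the high values by 1 (still ≥ 92) to hit 1030.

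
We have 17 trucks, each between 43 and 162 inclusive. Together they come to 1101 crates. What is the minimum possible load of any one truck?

To make one truck as small as possible, make the other 16 as large as possible.
The other 16 can take up 16 × 162 = 2592 ≥ 1101 − 43, so one truck can sit at its floor of 43.
Achievable: one at 43 and the other 16 totalling 1058, which fits since 16 × 43 ≤ 1058 ≤ 16 × 162.

43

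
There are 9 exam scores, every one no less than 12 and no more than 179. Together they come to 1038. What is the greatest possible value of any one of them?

179

To make one score as large as possible, make the other 8 as small as possible.
The other 8 contribute at least 8 × 12 = 96, leaving at most 1038 − 96 = 942.
But each score is capped at 179, so the maximum is 179.
Achievable: one at 179 and the other 8 totalling 859, which fits since 8 × 12 ≤ 859 ≤ 8 × 179.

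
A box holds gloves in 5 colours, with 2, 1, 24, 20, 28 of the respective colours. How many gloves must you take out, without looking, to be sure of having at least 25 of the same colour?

72

In the worst case you take as many as possible of each colour without reaching 25: 2 + 1 + 24 + 20 + 24 = 71.
The next one must give 25 of some colour, so 71 + 1 = 72.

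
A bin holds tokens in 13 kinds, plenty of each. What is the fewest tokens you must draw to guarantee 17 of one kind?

You could draw 16 of every kind without reaching 17 of any — 208 in all.
One more forces 17 of some kind, so 208 + 1 = 209.

209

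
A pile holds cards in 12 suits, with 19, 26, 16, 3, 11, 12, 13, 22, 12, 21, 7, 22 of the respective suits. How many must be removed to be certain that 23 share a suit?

181

In the worst case you take as many as possible of each suit without reaching 23: 19 + 22 + 16 + 3 + 11 + 12 + 13 + 22 + 12 + 21 + 7 + 22 = 180.
The next one must give 23 of some suit, so 180 + 1 = 181.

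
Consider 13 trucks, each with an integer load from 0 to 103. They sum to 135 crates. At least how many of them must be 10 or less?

If only k of them are at most 10, the other 13 − k are at least 11, so the total is at least (13 − k)·11 + k·0.
This is ≤ 135, so (13 − k)·11 + 0k ≤ 135, which gives k ≥ 1.
Exactly 1 works: 1 value at 0 and 12 at 11 total 132; raise one of the low values by 3 (still ≤ 10) to hit 135.

1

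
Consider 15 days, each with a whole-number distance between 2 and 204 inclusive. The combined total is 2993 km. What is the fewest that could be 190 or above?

11

Each value short of 190 is at most 189, costing at least 204 − 189 = 15 against the maximum total of 3060.
We can afford to lose at most 3060 − 2993 = 67, so at most ⌊67/15⌋ = 4 fall short, and at least 11 are ≥ 190.
Exactly 11 works: 11 values at 204 and 4 at 189 total 3000; lower one of the high values by 7 (still ≥ 190) to hit 2993.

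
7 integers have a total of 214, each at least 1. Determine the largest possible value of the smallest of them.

30

The 7 values sum to 214, so their minimum is at most ⌊214/7⌋ = 30.
Equality holds with 3 values of 30 and 4 values of 31.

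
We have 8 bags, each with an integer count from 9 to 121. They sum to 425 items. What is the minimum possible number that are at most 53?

1

If only k of them are at most 53, the other 8 − k are at least 54, so the total is at least (8 − k)·54 + k·9.
This is ≤ 425, so (8 − k)·54 + 9k ≤ 425, which gives k ≥ 1.
Exactly 1 works: 1 value at 9 and 7 at 54 total 387; raise one of the low values by 38 (still ≤ 53) to hit 425.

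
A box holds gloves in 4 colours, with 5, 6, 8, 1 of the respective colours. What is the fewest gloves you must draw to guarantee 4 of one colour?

11

In the worst case you take as many as possible of each colour without reaching 4: 3 + 3 + 3 + 1 = 10.
The next one must give 4 of some colour, so 10 + 1 = 11.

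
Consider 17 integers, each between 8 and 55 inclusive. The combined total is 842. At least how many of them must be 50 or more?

2

Suppose at most 17 − j of them reach 50; then j values are ≤ 49 and the rest ≤ 55.
The total is then ≤ 49·j + 55·(17 − j) = 935 − 6j. For this to be ≥ 842 we need j ≤ 15, so at least 17 − 15 = 2 must reach 50.
Exactly 2 works: 2 values at 55 and 15 at 49 total 845; lower one of the high values by 3 (still ≥ 50) to hit 842.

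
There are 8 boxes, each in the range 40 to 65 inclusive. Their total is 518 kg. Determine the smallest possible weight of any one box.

To make one box as small as possible, make the other 7 as large as possible.
The other 7 contribute at most 7 × 65 = 455, leaving at least 518 − 455 = 63.
Since 63 ≥ 40, this is achievable: one at 63 and 7 at 65.

63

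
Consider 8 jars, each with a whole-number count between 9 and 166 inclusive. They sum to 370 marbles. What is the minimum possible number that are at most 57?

2

Each value above 57 is at least 58, contributing at least 58 − 9 = 49 above the floor 9.
The sum exceeds the floor total 72 by 298, so at most ⌊298/49⌋ = 6 exceed 57, and at least 2 are ≤ 57.
Exactly 2 works: 2 values at 9 and 6 at 58 total 366; raise one of the low values by 4 (still ≤ 57) to hit 370.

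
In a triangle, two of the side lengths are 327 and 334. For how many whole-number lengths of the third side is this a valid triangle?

653

The triangle inequality gives |327 − 334| < c < 327 + 334, i.e. 7 < c < 661.
So c can be any integer from 8 to 660: 653 values.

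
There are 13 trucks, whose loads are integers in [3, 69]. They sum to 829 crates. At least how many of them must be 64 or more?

2

Suppose at most 13 − j of them reach 64; then j values are ≤ 63 and the rest ≤ 69.
The total is then ≤ 63·j + 69·(13 − j) = 897 − 6j. For this to be ≥ 829 we need j ≤ 11, so at least 13 − 11 = 2 must reach 64.
Exactly 2 works: 2 values at 69 and 11 at 63 total 831; lower one of the high values by 2 (still ≥ 64) to hit 829.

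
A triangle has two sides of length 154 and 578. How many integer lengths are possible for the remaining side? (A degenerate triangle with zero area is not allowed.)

307

The triangle inequality gives |154 − 578| < c < 154 + 578, i.e. 424 < c < 732.
So c can be any integer from 425 to 731: 307 values.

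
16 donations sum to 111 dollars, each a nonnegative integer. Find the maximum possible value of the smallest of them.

6

If every one of the 16 were at least 7, the total would be at least 16 × 7 = 112 > 111.
Achievable: 1 of them at 6 and 15 at 7 total 111.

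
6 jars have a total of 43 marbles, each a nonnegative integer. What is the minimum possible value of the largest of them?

The average is 43/6 > 7, so not all 6 can be 7 or less; the largest is ≥ 8.
Achievable: 1 of them at 8 and 5 at 7 total 43.

8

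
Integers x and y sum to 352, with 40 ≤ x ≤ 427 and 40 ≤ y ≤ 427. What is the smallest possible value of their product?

Since x + y is fixed, pushing one of them to its bound minimizes the product.
The extreme feasible split is x = 40, y = 312, giving xy = 12480.

12480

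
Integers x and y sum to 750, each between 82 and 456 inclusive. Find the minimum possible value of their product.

xy = x(750 − x) is concave in x, so over [294, 456] it is minimized at an endpoint.
At the endpoint x = 294, y = 750 − 294 = 456, so xy = 294 × 456 = 134064.

134064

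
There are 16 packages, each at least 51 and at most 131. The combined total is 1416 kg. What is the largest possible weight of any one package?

Maximizing one value means minimizing the remaining 15.
The other 15 contribute at least 15 × 51 = 765, leaving at most 1416 − 765 = 651.
But each package is capped at 131, so the maximum is 131.
Achievable: one at 131 and the other 15 totalling 1285, which fits since 15 × 51 ≤ 1285 ≤ 15 × 131.

131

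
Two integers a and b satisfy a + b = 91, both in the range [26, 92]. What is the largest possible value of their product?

2070

ab = a(91 − a) is maximized when a is as near 91/2 as the bounds allow.
Taking a = 45 and b = 46 (both in [26, 92]) gives ab = 2070.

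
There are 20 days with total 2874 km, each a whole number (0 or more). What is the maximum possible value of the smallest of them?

The average is 2874/20 < 144, so some value is ≤ 143.
Taking 6 copies of 143 and 14 copies of 144 gives exactly 2874, so 143 is attained.

143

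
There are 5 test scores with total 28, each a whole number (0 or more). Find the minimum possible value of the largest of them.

The average is 28/5 > 5, so not all 5 can be 5 or less; the largest is ≥ 6.
Achievable: 3 of them at 6 and 2 at 5 total 28.

6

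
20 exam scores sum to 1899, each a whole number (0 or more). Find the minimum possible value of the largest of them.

95

The average is 1899/20 > 94, so not all 20 can be 94 or less; the largest is ≥ 95.
Achievable: 19 of them at 95 and 1 at 94 total 1899.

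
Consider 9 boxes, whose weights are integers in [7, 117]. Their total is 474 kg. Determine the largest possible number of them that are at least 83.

If k of the values are ≥ 83, the total is ≥ 83k + 7(9 − k).
Setting 83k + 7(9 − k) ≤ 474 gives 76k ≤ 411, so k ≤ 5.
k = 5 is achieved by 5 values at 83 and 4 at 7, total 443; add 31 to one value (staying below 83) to reach 474.

5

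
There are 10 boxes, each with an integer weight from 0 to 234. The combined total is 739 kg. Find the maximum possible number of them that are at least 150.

If k of the values are ≥ 150, the total is ≥ 150k + 0(10 − k).
Setting 150k + 0(10 − k) ≤ 739 gives 150k ≤ 739, so k ≤ 4.
k = 4 is achieved by 4 values at 150 and 6 at 0, total 600; add 139 to one value (staying below 150) to reach 739.

4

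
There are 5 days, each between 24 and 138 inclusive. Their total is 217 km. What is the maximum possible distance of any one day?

121

To make one day as large as possible, make the other 4 as small as possible.
The other 4 contribute at least 4 × 24 = 96, leaving at most 217 − 96 = 121.
Since 121 ≤ 138, this is achievable: one at 121 and 4 at 24.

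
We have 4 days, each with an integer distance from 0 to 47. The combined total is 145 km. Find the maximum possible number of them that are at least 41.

3

With k values at 41 or above and the rest at least 0, the sum is at least 0 + 41k.
Since the sum is 145, we need 41k ≤ 145, i.e. k ≤ 3.
k = 3 is achieved by 3 values at 41 and 1 at 0, total 123; add 22 to one value (staying below 41) to reach 145.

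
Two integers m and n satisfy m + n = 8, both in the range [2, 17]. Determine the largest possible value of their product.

16

mn = m(8 − m) is maximized when m is as near 8/2 as the bounds allow.
Taking m = 4 and n = 4 (both in [2, 17]) gives mn = 16.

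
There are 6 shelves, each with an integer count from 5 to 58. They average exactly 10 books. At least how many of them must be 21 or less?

5

The total is 6 × 10 = 60.
Let j be the number exceeding 21. Then the total is ≥ 22·j + 5·(6 − j) = 30 + 17j.
So 17j ≤ 30 and j ≤ 1; hence at least 6 − 1 = 5 are ≤ 21.
Exactly 5 works: 5 values at 5 and 1 at 22 total 47; raise one of the low values by 13 (still ≤ 21) to hit 60.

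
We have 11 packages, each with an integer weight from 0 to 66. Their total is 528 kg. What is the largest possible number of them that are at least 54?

9

With k values at 54 or above and the rest at least 0, the sum is at least 0 + 54k.
Since the sum is 528, we need 54k ≤ 528, i.e. k ≤ 9.
k = 9 is achieved by 9 values at 54 and 2 at 0, total 486; add 42 to one value (staying below 54) to reach 528.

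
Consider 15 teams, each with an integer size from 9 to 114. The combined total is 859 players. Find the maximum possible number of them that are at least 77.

With k values at 77 or above and the rest at least 9, the sum is at least 135 + 68k.
Since the sum is 859, we need 68k ≤ 724, i.e. k ≤ 10.
k = 10 is achieved by 10 values at 77 and 5 at 9, total 815; add 44 to one value (staying below 77) to reach 859.

10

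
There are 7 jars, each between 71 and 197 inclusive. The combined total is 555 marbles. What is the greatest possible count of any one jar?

129

To make one jar as large as possible, make the other 6 as small as possible.
The other 6 contribute at least 6 × 71 = 426, leaving at most 555 − 426 = 129.
Since 129 ≤ 197, this is achievable: one at 129 and 6 at 71.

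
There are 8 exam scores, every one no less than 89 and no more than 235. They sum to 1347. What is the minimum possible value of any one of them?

89

Minimizing one value means maximizing the remaining 7.
The other 7 can take up 7 × 235 = 1645 ≥ 1347 − 89, so one score can sit at its floor of 89.
Achievable: one at 89 and the other 7 totalling 1258, which fits since 7 × 89 ≤ 1258 ≤ 7 × 235.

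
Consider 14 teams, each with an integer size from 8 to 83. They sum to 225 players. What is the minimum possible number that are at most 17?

Each value above 17 is at least 18, contributing at least 18 − 8 = 10 above the floor 8.
The sum exceeds the floor total 112 by 113, so at most ⌊113/10⌋ = 11 exceed 17, and at least 3 are ≤ 17.
Exactly 3 works: 3 values at 8 and 11 at 18 total 222; raise one of the low values by 3 (still ≤ 17) to hit 225.

3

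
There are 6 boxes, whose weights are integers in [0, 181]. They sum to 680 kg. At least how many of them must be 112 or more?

1

Each value short of 112 is at most 111, costing at least 181 − 111 = 70 against the maximum total of 1086.
We can afford to lose at most 1086 − 680 = 406, so at most ⌊406/70⌋ = 5 fall short, and at least 1 are ≥ 112.
Exactly 1 works: 1 value at 181 and 5 at 111 total 736; lower one of the high values by 56 (still ≥ 112) to hit 680.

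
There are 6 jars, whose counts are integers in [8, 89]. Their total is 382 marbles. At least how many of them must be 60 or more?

1

If only k of them are at least 60, the other 6 − k are at most 59, so the total is at most k·89 + (6 − k)·59.
This must reach 382, so k·89 + (6 − k)·59 ≥ 382, giving k ≥ 1.
Exactly 1 works: 1 value at 89 and 5 at 59 total 384; lower one of the high values by 2 (still ≥ 60) to hit 382.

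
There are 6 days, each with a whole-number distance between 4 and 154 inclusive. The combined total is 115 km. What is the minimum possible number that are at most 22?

Each value above 22 is at least 23, contributing at least 23 − 4 = 19 above the floor 4.
The sum exceeds the floor total 24 by 91, so at most ⌊91/19⌋ = 4 exceed 22, and at least 2 are ≤ 22.
Exactly 2 works: 2 values at 4 and 4 at 23 total 100; raise one of the low values by 15 (still ≤ 22) to hit 115.

2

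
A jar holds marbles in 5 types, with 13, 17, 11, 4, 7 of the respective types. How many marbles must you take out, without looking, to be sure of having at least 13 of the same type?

In the worst case you take as many as possible of each type without reaching 13: 12 + 12 + 11 + 4 + 7 = 46.
The next one must give 13 of some type, so 46 + 1 = 47.

47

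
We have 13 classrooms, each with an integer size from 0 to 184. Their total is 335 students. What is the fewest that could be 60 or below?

8

Each value above 60 is at least 61, contributing at least 61 − 0 = 61 above the floor 0.
The sum exceeds the floor total 0 by 335, so at most ⌊335/61⌋ = 5 exceed 60, and at least 8 are ≤ 60.
Exactly 8 works: 8 values at 0 and 5 at 61 total 305; raise one of the low values by 30 (still ≤ 60) to hit 335.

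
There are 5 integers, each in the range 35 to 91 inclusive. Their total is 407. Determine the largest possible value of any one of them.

91

To make one integer as large as possible, make the other 4 as small as possible.
The other 4 contribute at least 4 × 35 = 140, leaving at most 407 − 140 = 267.
But each integer is capped at 91, so the maximum is 91.
Achievable: one at 91 and the other 4 totalling 316, which fits since 4 × 35 ≤ 316 ≤ 4 × 91.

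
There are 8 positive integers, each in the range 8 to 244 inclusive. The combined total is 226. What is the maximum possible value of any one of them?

Maximizing one value means minimizing the remaining 7.
The other 7 contribute at least 7 × 8 = 56, leaving at most 226 − 56 = 170.
Since 170 ≤ 244, this is achievable: one at 170 and 7 at 8.

170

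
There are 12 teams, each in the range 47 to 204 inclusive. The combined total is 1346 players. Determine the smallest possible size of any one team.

Minimizing one value means maximizing the remaining 11.
The other 11 can take up 11 × 204 = 2244 ≥ 1346 − 47, so one team can sit at its floor of 47.
Achievable: one at 47 and the other 11 totalling 1299, which fits since 11 × 47 ≤ 1299 ≤ 11 × 204.

47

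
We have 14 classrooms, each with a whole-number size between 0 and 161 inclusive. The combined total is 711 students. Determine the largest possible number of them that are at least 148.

If k of the values are ≥ 148, the total is ≥ 148k + 0(14 − k).
Setting 148k + 0(14 − k) ≤ 711 gives 148k ≤ 711, so k ≤ 4.
k = 4 is achieved by 4 values at 148 and 10 at 0, total 592; add 119 to one value (staying below 148) to reach 711.

4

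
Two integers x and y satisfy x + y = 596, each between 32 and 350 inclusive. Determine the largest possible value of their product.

88804

With x + y fixed, xy peaks when the two are closest together.
Taking x = 298 and y = 298 (both in [32, 350]) gives xy = 88804.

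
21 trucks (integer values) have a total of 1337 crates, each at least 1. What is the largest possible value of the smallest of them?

The average is 1337/21 < 64, so some value is ≤ 63.
Equality holds with 7 values of 63 and 14 values of 64.

63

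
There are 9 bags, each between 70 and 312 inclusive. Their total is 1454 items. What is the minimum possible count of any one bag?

70

To make one bag as small as possible, make the other 8 as large as possible.
The other 8 can take up 8 × 312 = 2496 ≥ 1454 − 70, so one bag can sit at its floor of 70.
Achievable: one at 70 and the other 8 totalling 1384, which fits since 8 × 70 ≤ 1384 ≤ 8 × 312.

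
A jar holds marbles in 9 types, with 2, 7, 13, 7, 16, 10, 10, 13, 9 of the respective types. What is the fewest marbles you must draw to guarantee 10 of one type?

71

In the worst case you take as many as possible of each type without reaching 10: 2 + 7 + 9 + 7 + 9 + 9 + 9 + 9 + 9 = 70.
The next one must give 10 of some type, so 70 + 1 = 71.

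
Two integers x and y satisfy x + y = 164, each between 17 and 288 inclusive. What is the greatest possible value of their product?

With x + y fixed, xy peaks when the two are closest together.
Taking x = 82 and y = 82 (both in [17, 288]) gives xy = 6724.

6724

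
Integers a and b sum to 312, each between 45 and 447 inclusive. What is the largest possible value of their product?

24336

For a fixed sum, the product ab is largest when a and b are as close as possible.
Taking a = 156 and b = 156 (both in [45, 447]) gives ab = 24336.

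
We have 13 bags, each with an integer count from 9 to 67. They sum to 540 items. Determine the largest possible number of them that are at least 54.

Suppose k of them are at least 54. Those contribute at least 54 each and the other 13 − k at least 9 each.
So the total is at least 54k + 9(13 − k) = 117 + 45k. This must be ≤ 540, giving k ≤ 9.
k = 9 is achieved by 9 values at 54 and 4 at 9, total 522; add 18 to one value (staying below 54) to reach 540.

9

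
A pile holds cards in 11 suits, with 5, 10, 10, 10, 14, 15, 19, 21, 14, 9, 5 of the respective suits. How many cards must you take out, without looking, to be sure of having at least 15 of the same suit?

120

In the worst case you take as many as possible of each suit without reaching 15: 5 + 10 + 10 + 10 + 14 + 14 + 14 + 14 + 14 + 9 + 5 = 119.
The next one must give 15 of some suit, so 119 + 1 = 120.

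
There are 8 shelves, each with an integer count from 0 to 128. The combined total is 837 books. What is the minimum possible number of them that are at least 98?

2

Each value short of 98 is at most 97, costing at least 128 − 97 = 31 against the maximum total of 1024.
We can afford to lose at most 1024 − 837 = 187, so at most ⌊187/31⌋ = 6 fall short, and at least 2 are ≥ 98.
Exactly 2 works: 2 values at 128 and 6 at 97 total 838; lower one of the high values by 1 (still ≥ 98) to hit 837.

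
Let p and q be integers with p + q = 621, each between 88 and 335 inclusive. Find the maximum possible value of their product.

96410

For a fixed sum, the product pq is largest when p and q are as close as possible.
Taking p = 310 and q = 311 (both in [88, 335]) gives pq = 96410.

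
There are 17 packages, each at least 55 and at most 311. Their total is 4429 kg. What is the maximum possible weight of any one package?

311

To make one package as large as possible, make the other 16 as small as possible.
The other 16 contribute at least 16 × 55 = 880, leaving at most 4429 − 880 = 3549.
But each package is capped at 311, so the maximum is 311.
Achievable: one at 311 and the other 16 totalling 4118, which fits since 16 × 55 ≤ 4118 ≤ 16 × 311.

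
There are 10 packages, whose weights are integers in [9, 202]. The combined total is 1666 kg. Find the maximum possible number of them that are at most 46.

2

Suppose k of them are at most 46. Those contribute at most 46 each and the rest at most 202 each.
So the total is at most 46k + 202(10 − k) = 2020 − 156k. This must still be ≥ 1666, so k ≤ 2.
k = 2 is achieved by 2 values at 46 and 8 at 202, total 1708; lower one of the 202's by 42 (still > 46) to reach 1666.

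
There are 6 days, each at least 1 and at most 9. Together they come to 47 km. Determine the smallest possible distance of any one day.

2

To make one day as small as possible, make the other 5 as large as possible.
The other 5 contribute at most 5 × 9 = 45, leaving at least 47 − 45 = 2.
Since 2 ≥ 1, this is achievable: one at 2 and 5 at 9.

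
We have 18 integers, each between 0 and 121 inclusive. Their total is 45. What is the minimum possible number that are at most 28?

Let j be the number exceeding 28. Then the total is ≥ 29·j + 0·(18 − j) = 0 + 29j.
So 29j ≤ 45 and j ≤ 1; hence at least 18 − 1 = 17 are ≤ 28.
Exactly 17 works: 17 values at 0 and 1 at 29 total 29; raise one of the low values by 16 (still ≤ 28) to hit 45.

17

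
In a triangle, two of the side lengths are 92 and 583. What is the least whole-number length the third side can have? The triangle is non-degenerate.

The third side must exceed |92 − 583| = 491.
The smallest integer above 491 is 492.

492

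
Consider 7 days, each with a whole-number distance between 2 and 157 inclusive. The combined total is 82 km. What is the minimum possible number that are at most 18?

3

If only k of them are at most 18, the other 7 − k are at least 19, so the total is at least (7 − k)·19 + k·2.
This is ≤ 82, so (7 − k)·19 + 2k ≤ 82, which gives k ≥ 3.
Exactly 3 works: 3 values at 2 and 4 at 19 total 82.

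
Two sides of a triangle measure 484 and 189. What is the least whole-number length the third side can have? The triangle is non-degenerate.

296

The third side must exceed |484 − 189| = 295.
The smallest integer above 295 is 296.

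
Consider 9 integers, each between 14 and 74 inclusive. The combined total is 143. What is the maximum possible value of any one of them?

31

Maximizing one value means minimizing the remaining 8.
The other 8 contribute at least 8 × 14 = 112, leaving at most 143 − 112 = 31.
Since 31 ≤ 74, this is achievable: one at 31 and 8 at 14.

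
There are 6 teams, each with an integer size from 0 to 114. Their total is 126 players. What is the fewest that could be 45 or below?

4

Each value above 45 is at least 46, contributing at least 46 − 0 = 46 above the floor 0.
The sum exceeds the floor total 0 by 126, so at most ⌊126/46⌋ = 2 exceed 45, and at least 4 are ≤ 45.
Exactly 4 works: 4 values at 0 and 2 at 46 total 92; raise one of the low values by 34 (still ≤ 45) to hit 126.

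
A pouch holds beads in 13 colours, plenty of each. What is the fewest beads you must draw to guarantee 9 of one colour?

In the worst case you draw 8 of each of the 13 colours: 13 × 8 = 104.
One more forces 9 of some colour, so 104 + 1 = 105.

105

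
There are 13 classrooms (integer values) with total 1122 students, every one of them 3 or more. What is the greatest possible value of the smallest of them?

86

The 13 values sum to 1122, so their minimum is at most ⌊1122/13⌋ = 86.
Equality holds with 9 values of 86 and 4 values of 87.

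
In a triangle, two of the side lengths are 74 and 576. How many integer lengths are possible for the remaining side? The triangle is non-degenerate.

The triangle inequality gives |74 − 576| < c < 74 + 576, i.e. 502 < c < 650.
So c can be any integer from 503 to 649: 147 values.

147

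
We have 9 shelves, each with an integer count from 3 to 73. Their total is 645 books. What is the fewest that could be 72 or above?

If only k of them are at least 72, the other 9 − k are at most 71, so the total is at most k·73 + (9 − k)·71.
This must reach 645, so k·73 + (9 − k)·71 ≥ 645, giving k ≥ 3.
Exactly 3 works: 3 values at 73 and 6 at 71 total 645.

3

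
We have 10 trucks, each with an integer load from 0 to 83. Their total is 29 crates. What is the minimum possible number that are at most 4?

5

Let j be the number exceeding 4. Then the total is ≥ 5·j + 0·(10 − j) = 0 + 5j.
So 5j ≤ 29 and j ≤ 5; hence at least 10 − 5 = 5 are ≤ 4.
Exactly 5 works: 5 values at 0 and 5 at 5 total 25; raise one of the low values by 4 (still ≤ 4) to hit 29.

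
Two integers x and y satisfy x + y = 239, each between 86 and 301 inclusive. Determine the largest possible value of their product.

14280

For a fixed sum, the product xy is largest when x and y are as close as possible.
Taking x = 119 and y = 120 (both in [86, 301]) gives xy = 14280.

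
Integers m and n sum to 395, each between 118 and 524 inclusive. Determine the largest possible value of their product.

39006

mn = m(395 − m) is maximized when m is as near 395/2 as the bounds allow.
Taking m = 197 and n = 198 (both in [118, 524]) gives mn = 39006.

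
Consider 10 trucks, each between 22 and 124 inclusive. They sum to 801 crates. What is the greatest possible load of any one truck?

124

Maximizing one value means minimizing the remaining 9.
The other 9 contribute at least 9 × 22 = 198, leaving at most 801 − 198 = 603.
But each truck is capped at 124, so the maximum is 124.
Achievable: one at 124 and the other 9 totalling 677, which fits since 9 × 22 ≤ 677 ≤ 9 × 124.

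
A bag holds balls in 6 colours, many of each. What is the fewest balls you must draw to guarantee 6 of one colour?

31

You could draw 5 of every colour without reaching 6 of any — 30 in all.
One more forces 6 of some colour, so 30 + 1 = 31.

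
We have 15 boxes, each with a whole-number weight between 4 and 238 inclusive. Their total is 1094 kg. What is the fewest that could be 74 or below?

Each value above 74 is at least 75, contributing at least 75 − 4 = 71 above the floor 4.
The sum exceeds the floor total 60 by 1034, so at most ⌊1034/71⌋ = 14 exceed 74, and at least 1 are ≤ 74.
Exactly 1 works: 1 value at 4 and 14 at 75 total 1054; raise one of the low values by 40 (still ≤ 74) to hit 1094.

1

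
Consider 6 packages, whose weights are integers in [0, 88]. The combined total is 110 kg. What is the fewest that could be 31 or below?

3

Each value above 31 is at least 32, contributing at least 32 − 0 = 32 above the floor 0.
The sum exceeds the floor total 0 by 110, so at most ⌊110/32⌋ = 3 exceed 31, and at least 3 are ≤ 31.
Exactly 3 works: 3 values at 0 and 3 at 32 total 96; raise one of the low values by 14 (still ≤ 31) to hit 110.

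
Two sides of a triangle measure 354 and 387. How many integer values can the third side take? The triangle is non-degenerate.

The triangle inequality gives |354 − 387| < c < 354 + 387, i.e. 33 < c < 741.
So c can be any integer from 34 to 740: 707 values.

707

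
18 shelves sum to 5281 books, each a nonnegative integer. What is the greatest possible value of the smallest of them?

293

The average is 5281/18 < 294, so some value is ≤ 293.
Equality holds with 11 values of 293 and 7 values of 294.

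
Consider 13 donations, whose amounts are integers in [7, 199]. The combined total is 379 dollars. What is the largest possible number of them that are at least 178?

1

If k of the values are ≥ 178, the total is ≥ 178k + 7(13 − k).
Setting 178k + 7(13 − k) ≤ 379 gives 171k ≤ 288, so k ≤ 1.
k = 1 is achieved by 1 value at 178 and 12 at 7, total 262; add 117 to one value (staying below 178) to reach 379.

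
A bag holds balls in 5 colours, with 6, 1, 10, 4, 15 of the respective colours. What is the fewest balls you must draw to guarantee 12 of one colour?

In the worst case you take as many as possible of each colour without reaching 12: 6 + 1 + 10 + 4 + 11 = 32.
The next one must give 12 of some colour, so 32 + 1 = 33.

33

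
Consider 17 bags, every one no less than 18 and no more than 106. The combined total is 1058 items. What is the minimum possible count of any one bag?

Minimizing one value means maximizing the remaining 16.
The other 16 can take up 16 × 106 = 1696 ≥ 1058 − 18, so one bag can sit at its floor of 18.
Achievable: one at 18 and the other 16 totalling 1040, which fits since 16 × 18 ≤ 1040 ≤ 16 × 106.

18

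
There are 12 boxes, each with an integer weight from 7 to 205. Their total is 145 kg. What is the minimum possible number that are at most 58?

11

Each value above 58 is at least 59, contributing at least 59 − 7 = 52 above the floor 7.
The sum exceeds the floor total 84 by 61, so at most ⌊61/52⌋ = 1 exceed 58, and at least 11 are ≤ 58.
Exactly 11 works: 11 values at 7 and 1 at 59 total 136; raise one of the low values by 9 (still ≤ 58) to hit 145.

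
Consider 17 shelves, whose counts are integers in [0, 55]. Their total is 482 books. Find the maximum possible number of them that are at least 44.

Suppose k of them are at least 44. Those contribute at least 44 each and the other 17 − k at least 0 each.
So the total is at least 44k + 0(17 − k) = 0 + 44k. This must be ≤ 482, giving k ≤ 10.
k = 10 is achieved by 10 values at 44 and 7 at 0, total 440; add 42 to one value (staying below 44) to reach 482.

10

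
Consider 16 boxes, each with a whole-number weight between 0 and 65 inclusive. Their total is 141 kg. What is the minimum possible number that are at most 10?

4

If only k of them are at most 10, the other 16 − k are at least 11, so the total is at least (16 − k)·11 + k·0.
This is ≤ 141, so (16 − k)·11 + 0k ≤ 141, which gives k ≥ 4.
Exactly 4 works: 4 values at 0 and 12 at 11 total 132; raise one of the low values by 9 (still ≤ 10) to hit 141.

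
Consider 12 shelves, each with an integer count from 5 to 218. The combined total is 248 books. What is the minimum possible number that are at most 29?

If only k of them are at most 29, the other 12 − k are at least 30, so the total is at least (12 − k)·30 + k·5.
This is ≤ 248, so (12 − k)·30 + 5k ≤ 248, which gives k ≥ 5.
Exactly 5 works: 5 values at 5 and 7 at 30 total 235; raise one of the low values by 13 (still ≤ 29) to hit 248.

5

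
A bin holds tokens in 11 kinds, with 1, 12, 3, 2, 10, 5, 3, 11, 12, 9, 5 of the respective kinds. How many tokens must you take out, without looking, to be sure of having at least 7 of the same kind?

50

In the worst case you take as many as possible of each kind without reaching 7: 1 + 6 + 3 + 2 + 6 + 5 + 3 + 6 + 6 + 6 + 5 = 49.
The next one must give 7 of some kind, so 49 + 1 = 50.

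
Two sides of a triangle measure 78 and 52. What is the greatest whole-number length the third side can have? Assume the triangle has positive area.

129

The third side must be less than 78 + 52 = 130.
The largest integer below 130 is 129.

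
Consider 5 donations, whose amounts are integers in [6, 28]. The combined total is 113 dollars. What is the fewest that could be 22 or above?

2

Suppose at most 5 − j of them reach 22; then j values are ≤ 21 and the rest ≤ 28.
The total is then ≤ 21·j + 28·(5 − j) = 140 − 7j. For this to be ≥ 113 we need j ≤ 3, so at least 5 − 3 = 2 must reach 22.
Exactly 2 works: 2 values at 28 and 3 at 21 total 119; lower one of the high values by 6 (still ≥ 22) to hit 113.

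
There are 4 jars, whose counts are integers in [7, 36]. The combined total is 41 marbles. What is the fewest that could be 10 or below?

If only k of them are at most 10, the other 4 − k are at least 11, so the total is at least (4 − k)·11 + k·7.
This is ≤ 41, so (4 − k)·11 + 7k ≤ 41, which gives k ≥ 1.
Exactly 1 works: 1 value at 7 and 3 at 11 total 40; raise one of the low values by 1 (still ≤ 10) to hit 41.

1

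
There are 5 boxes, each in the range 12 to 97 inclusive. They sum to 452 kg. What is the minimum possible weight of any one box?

64

Minimizing one value means maximizing the remaining 4.
The other 4 contribute at most 4 × 97 = 388, leaving at least 452 − 388 = 64.
Since 64 ≥ 12, this is achievable: one at 64 and 4 at 97.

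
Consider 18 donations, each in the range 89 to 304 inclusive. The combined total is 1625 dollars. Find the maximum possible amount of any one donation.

112

To make one donation as large as possible, make the other 17 as small as possible.
The other 17 contribute at least 17 × 89 = 1513, leaving at most 1625 − 1513 = 112.
Since 112 ≤ 304, this is achievable: one at 112 and 17 at 89.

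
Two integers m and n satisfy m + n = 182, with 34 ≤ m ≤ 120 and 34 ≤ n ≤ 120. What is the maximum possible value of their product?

8281

mn = m(182 − m) is maximized when m is as near 182/2 as the bounds allow.
Taking m = 91 and n = 91 (both in [34, 120]) gives mn = 8281.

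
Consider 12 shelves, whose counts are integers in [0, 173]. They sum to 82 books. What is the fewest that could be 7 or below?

If only k of them are at most 7, the other 12 − k are at least 8, so the total is at least (12 − k)·8 + k·0.
This is ≤ 82, so (12 − k)·8 + 0k ≤ 82, which gives k ≥ 2.
Exactly 2 works: 2 values at 0 and 10 at 8 total 80; raise one of the low values by 2 (still ≤ 7) to hit 82.

2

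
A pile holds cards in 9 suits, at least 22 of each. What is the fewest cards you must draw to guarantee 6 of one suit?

You could draw 5 of every suit without reaching 6 of any — 45 in all.
One more forces 6 of some suit, so 45 + 1 = 46.

46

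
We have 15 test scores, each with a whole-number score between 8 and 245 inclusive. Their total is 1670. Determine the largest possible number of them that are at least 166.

If k of the values are ≥ 166, the total is ≥ 166k + 8(15 − k).
Setting 166k + 8(15 − k) ≤ 1670 gives 158k ≤ 1550, so k ≤ 9.
k = 9 is achieved by 9 values at 166 and 6 at 8, total 1542; add 128 to one value (staying below 166) to reach 1670.

9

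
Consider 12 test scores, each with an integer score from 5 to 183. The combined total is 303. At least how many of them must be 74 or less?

If only k of them are at most 74, the other 12 − k are at least 75, so the total is at least (12 − k)·75 + k·5.
This is ≤ 303, so (12 − k)·75 + 5k ≤ 303, which gives k ≥ 9.
Exactly 9 works: 9 values at 5 and 3 at 75 total 270; raise one of the low values by 33 (still ≤ 74) to hit 303.

9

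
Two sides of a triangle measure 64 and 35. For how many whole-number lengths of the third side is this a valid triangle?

The triangle inequality gives |64 − 35| < c < 64 + 35, i.e. 29 < c < 99.
So c can be any integer from 30 to 98: 69 values.

69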